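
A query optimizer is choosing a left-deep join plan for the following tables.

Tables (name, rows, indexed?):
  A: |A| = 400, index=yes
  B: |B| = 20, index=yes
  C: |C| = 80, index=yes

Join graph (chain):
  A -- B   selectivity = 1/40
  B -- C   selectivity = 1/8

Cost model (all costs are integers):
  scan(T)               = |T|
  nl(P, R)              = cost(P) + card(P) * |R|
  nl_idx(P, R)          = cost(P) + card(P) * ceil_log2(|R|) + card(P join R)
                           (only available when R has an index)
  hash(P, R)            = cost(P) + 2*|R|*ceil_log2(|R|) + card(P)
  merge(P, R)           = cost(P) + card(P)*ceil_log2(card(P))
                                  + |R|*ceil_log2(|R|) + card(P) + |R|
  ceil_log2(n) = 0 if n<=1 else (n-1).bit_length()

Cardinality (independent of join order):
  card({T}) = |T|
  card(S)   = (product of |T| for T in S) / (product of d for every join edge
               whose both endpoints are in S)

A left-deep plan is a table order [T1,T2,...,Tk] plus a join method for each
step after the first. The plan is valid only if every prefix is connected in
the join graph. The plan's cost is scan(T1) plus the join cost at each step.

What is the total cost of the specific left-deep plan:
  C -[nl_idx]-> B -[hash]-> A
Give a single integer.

8080

step 1: scan C: cost=80, card=80
step 2: join B via nl_idx
    card(P join B) = 80*20/(8) = 200
    cost = 80 + 80*5 + 200 = 680
step 3: join A via hash
    card(P join A) = 200*400/(40) = 2000
    cost = 680 + 2*400*9 + 200 = 8080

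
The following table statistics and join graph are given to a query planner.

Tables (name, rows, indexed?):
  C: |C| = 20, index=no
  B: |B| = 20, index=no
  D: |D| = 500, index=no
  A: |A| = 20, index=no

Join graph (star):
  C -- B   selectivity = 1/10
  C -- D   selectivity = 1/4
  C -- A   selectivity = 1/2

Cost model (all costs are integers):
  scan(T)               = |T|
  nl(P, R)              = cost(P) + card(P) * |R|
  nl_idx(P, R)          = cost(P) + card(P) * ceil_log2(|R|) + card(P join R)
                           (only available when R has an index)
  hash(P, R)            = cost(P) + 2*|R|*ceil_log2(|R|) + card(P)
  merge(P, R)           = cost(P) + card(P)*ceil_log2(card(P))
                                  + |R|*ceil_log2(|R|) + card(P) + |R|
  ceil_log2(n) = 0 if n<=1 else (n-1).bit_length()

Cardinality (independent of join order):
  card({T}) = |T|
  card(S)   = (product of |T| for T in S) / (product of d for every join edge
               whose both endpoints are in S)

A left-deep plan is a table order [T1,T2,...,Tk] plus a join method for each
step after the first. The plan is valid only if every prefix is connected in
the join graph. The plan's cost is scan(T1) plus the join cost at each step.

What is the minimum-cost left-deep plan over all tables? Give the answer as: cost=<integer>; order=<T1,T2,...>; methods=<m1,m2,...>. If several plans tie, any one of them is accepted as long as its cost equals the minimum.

cost=9100; order=D,C,B,A; methods=hash,hash,hash

Selinger DP (subsets sized 1..n):
  {C}: scan cost=20, card=20
  {B}: scan cost=20, card=20
  {D}: scan cost=500, card=500
  {A}: scan cost=20, card=20
  {BC}: card=40; try (C,hash)→240, (B,hash)→240, (C,merge)→260, (B,merge)→260, (C,nl)→420, (B,nl)→420; best=240 via (C,hash)
  {CD}: card=2500; try (C,hash)→1200, (D,merge)→5140, (C,merge)→5620, (D,hash)→9040, (D,nl)→10020, (C,nl)→10500; best=1200 via (C,hash)
  {AC}: card=200; try (C,hash)→240, (A,hash)→240, (C,merge)→260, (A,merge)→260, (C,nl)→420, (A,nl)→420; best=240 via (C,hash)
  {BCD}: card=5000; try (B,hash)→3900, (D,merge)→5520, (D,hash)→9280, (D,nl)→20240, (B,merge)→33820, (B,nl)→51200; best=3900 via (B,hash)
  {ABC}: card=400; try (A,hash)→480, (B,hash)→640, (A,merge)→640, (A,nl)→1040, (B,merge)→2160, (B,nl)→4240; best=480 via (A,hash)
  {ACD}: card=25000; try (A,hash)→3900, (D,merge)→7040, (D,hash)→9440, (A,merge)→33820, (A,nl)→51200, (D,nl)→100240; best=3900 via (A,hash)
  {ABCD}: card=50000; try (A,hash)→9100, (D,merge)→9480, (D,hash)→9880, (B,hash)→29100, (A,merge)→74020, (A,nl)→103900 …(+3); best=9100 via (A,hash)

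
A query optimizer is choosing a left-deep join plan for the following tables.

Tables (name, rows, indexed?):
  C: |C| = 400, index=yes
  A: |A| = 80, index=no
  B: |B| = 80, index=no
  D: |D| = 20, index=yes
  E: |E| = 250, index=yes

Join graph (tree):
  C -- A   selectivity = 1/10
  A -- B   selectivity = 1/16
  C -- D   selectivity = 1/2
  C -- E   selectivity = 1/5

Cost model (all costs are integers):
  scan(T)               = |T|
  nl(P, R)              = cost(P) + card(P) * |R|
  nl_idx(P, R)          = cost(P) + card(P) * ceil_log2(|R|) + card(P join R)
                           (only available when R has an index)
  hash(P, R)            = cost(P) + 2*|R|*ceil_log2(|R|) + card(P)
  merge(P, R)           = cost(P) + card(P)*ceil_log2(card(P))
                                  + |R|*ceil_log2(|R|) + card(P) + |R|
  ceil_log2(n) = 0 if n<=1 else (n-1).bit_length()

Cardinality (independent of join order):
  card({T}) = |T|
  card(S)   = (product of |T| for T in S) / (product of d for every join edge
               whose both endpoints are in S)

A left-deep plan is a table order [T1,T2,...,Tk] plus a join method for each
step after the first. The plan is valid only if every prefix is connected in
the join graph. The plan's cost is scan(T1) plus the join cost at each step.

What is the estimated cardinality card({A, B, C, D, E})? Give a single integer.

8000000

Tables in S: A(80), B(80), C(400), D(20), E(250)
Edges inside S: C-A(d=10), A-B(d=16), C-D(d=2), C-E(d=5)
numerator = 80 * 80 * 400 * 20 * 250 = 12800000000
denominator = 10 * 16 * 2 * 5 = 1600
card(S) = 12800000000 / 1600 = 8000000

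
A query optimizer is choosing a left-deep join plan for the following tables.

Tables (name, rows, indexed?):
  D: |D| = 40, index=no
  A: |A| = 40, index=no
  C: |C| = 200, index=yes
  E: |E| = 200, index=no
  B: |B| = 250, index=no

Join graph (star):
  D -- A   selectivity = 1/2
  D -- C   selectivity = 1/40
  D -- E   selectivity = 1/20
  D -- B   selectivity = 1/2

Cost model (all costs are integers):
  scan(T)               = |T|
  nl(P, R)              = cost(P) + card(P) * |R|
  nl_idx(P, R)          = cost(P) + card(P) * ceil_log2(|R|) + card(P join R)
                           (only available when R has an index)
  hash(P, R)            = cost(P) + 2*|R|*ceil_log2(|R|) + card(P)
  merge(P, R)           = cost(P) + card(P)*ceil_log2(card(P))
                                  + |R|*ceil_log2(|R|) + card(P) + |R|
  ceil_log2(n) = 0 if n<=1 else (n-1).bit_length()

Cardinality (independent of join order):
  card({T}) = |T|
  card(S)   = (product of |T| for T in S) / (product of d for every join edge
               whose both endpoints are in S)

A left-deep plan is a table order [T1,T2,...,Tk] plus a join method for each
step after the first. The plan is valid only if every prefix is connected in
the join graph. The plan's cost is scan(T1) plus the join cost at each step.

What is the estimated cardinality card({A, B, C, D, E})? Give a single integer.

Tables in S: A(40), B(250), C(200), D(40), E(200)
Edges inside S: D-A(d=2), D-C(d=40), D-E(d=20), D-B(d=2)
numerator = 40 * 250 * 200 * 40 * 200 = 16000000000
denominator = 2 * 40 * 20 * 2 = 3200
card(S) = 16000000000 / 3200 = 5000000

5000000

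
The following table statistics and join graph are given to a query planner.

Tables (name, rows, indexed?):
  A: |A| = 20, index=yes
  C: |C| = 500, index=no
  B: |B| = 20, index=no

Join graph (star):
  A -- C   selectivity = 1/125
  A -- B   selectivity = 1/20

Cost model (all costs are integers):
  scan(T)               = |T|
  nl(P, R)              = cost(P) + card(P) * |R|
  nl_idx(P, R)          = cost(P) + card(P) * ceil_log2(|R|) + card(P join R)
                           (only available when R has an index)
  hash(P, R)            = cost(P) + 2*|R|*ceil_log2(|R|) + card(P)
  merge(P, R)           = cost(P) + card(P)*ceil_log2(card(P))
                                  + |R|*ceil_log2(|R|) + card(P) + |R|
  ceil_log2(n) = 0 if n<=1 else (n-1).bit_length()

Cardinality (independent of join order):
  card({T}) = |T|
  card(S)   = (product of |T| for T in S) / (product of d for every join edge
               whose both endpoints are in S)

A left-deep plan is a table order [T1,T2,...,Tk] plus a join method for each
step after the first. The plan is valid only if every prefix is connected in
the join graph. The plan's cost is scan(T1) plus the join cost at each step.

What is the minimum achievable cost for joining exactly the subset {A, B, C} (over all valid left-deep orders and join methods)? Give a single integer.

Selinger DP over subsets of {A,B,C}:
  {A}: scan cost=20, card=20
  {C}: scan cost=500, card=500
  {B}: scan cost=20, card=20
  {AC}: card=80; try (A,hash)→1200, (A,nl_idx)→3080, (C,merge)→5140, (A,merge)→5620, (C,hash)→9040, (C,nl)→10020 …(+1); best=1200 via (A,hash)
  {AB}: card=20; try (A,nl_idx)→140, (B,hash)→240, (A,hash)→240, (B,merge)→260, (A,merge)→260, (B,nl)→420 …(+1); best=140 via (A,nl_idx)
  {ABC}: card=80; try (B,hash)→1480, (B,merge)→1960, (B,nl)→2800, (C,merge)→5260, (C,hash)→9160, (C,nl)→10140; best=1480 via (B,hash)

1480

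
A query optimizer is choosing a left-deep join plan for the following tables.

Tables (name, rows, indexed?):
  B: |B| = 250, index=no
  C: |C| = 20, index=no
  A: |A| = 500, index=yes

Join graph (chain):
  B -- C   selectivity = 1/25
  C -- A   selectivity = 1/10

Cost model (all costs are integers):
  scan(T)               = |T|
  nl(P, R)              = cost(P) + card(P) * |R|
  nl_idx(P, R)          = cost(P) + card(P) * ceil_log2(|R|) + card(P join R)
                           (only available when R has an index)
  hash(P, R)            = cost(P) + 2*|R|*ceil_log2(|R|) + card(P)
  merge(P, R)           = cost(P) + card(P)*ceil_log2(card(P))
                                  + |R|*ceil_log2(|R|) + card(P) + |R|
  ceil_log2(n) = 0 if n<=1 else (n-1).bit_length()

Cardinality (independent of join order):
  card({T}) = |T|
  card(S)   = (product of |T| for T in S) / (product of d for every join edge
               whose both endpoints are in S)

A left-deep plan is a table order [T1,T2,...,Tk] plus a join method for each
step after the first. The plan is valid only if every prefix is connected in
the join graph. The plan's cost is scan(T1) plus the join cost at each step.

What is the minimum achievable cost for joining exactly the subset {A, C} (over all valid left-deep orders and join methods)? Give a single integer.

1200

Selinger DP over subsets of {A,C}:
  {C}: scan cost=20, card=20
  {A}: scan cost=500, card=500
  {AC}: card=1000; try (C,hash)→1200, (A,nl_idx)→1200, (A,merge)→5140, (C,merge)→5620, (A,hash)→9040, (A,nl)→10020 …(+1); best=1200 via (C,hash)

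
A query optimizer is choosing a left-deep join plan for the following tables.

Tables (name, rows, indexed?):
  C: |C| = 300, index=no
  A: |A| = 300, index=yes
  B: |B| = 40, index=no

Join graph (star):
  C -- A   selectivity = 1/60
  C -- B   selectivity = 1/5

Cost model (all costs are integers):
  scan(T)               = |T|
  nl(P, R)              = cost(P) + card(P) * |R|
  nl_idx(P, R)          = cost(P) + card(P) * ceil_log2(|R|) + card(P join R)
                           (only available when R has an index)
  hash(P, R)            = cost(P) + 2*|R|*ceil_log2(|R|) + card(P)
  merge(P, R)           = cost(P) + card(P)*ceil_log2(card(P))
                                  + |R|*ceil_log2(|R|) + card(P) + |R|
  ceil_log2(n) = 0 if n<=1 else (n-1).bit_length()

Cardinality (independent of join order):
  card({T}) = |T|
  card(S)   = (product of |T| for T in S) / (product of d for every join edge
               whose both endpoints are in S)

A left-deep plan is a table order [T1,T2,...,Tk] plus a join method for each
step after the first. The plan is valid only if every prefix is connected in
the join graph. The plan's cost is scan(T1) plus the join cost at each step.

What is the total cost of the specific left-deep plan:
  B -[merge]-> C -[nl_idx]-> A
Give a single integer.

step 1: scan B: cost=40, card=40
step 2: join C via merge
    card(P join C) = 40*300/(5) = 2400
    cost = 40 + 40*6 + 300*9 + 40 + 300 = 3320
step 3: join A via nl_idx
    card(P join A) = 2400*300/(60) = 12000
    cost = 3320 + 2400*9 + 12000 = 36920

36920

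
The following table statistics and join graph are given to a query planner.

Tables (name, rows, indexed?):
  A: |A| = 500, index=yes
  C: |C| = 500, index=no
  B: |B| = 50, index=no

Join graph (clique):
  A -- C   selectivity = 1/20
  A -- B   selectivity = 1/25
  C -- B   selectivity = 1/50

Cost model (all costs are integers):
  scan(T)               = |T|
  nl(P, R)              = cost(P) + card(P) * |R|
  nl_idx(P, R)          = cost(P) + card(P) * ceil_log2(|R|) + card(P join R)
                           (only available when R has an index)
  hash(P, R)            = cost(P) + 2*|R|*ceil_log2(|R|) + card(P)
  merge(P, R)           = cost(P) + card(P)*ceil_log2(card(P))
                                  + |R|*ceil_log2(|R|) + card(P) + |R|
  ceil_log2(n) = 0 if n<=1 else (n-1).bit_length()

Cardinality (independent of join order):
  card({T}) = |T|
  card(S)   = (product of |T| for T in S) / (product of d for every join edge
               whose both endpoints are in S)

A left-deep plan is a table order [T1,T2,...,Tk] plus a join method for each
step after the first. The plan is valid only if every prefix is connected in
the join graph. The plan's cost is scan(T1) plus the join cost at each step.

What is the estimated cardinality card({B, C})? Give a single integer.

500

Tables in S: B(50), C(500)
Edges inside S: C-B(d=50)
numerator = 50 * 500 = 25000
denominator = 50 = 50
card(S) = 25000 / 50 = 500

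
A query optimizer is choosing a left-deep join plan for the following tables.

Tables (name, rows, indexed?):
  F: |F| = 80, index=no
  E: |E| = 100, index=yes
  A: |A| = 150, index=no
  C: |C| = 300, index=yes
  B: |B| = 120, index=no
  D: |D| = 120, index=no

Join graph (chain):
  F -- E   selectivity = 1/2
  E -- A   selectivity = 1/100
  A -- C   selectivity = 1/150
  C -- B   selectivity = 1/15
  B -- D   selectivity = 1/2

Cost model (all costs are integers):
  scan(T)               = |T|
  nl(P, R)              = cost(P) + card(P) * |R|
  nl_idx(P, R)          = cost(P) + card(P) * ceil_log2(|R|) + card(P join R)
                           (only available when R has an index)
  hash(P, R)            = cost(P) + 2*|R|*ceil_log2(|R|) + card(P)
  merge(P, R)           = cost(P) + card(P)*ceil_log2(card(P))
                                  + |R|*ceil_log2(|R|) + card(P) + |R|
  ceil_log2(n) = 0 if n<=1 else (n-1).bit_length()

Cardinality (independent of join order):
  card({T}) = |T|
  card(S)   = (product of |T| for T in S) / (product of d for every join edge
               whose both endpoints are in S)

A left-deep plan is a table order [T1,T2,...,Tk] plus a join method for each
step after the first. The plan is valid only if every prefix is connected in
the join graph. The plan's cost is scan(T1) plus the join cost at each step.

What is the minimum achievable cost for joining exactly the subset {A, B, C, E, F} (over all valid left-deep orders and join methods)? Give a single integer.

Selinger DP over subsets of {A,B,C,E,F}:
  {F}: scan cost=80, card=80
  {E}: scan cost=100, card=100
  {A}: scan cost=150, card=150
  {C}: scan cost=300, card=300
  {B}: scan cost=120, card=120
  {EF}: card=4000; try (F,hash)→1320, (E,merge)→1520, (F,merge)→1540, (E,hash)→1560, (E,nl_idx)→4640, (E,nl)→8080 …(+1); best=1320 via (F,hash)
  {AE}: card=150; try (E,nl_idx)→1350, (E,hash)→1700, (A,merge)→2250, (E,merge)→2300, (A,hash)→2600, (A,nl)→15100 …(+1); best=1350 via (E,nl_idx)
  {AC}: card=300; try (C,nl_idx)→1800, (A,hash)→3000, (C,merge)→4500, (A,merge)→4650, (C,hash)→5700, (C,nl)→45150 …(+1); best=1800 via (C,nl_idx)
  {BC}: card=2400; try (B,hash)→2280, (C,nl_idx)→3600, (C,merge)→4080, (B,merge)→4260, (C,hash)→5640, (C,nl)→36120 …(+1); best=2280 via (B,hash)
  {AEF}: card=6000; try (F,hash)→2620, (F,merge)→3340, (A,hash)→7720, (F,nl)→13350, (A,merge)→54670, (A,nl)→601320; best=2620 via (F,hash)
  {ACE}: card=300; try (C,nl_idx)→3000, (E,hash)→3500, (E,nl_idx)→4200, (E,merge)→5600, (C,merge)→5700, (C,hash)→6900 …(+2); best=3000 via (C,nl_idx)
  {ABC}: card=2400; try (B,hash)→3780, (B,merge)→5760, (A,hash)→7080, (A,merge)→34830, (B,nl)→37800, (A,nl)→362280; best=3780 via (B,hash)
  {ACEF}: card=12000; try (F,hash)→4420, (F,merge)→6640, (C,hash)→14020, (F,nl)→27000, (C,nl_idx)→68620, (C,merge)→89620 …(+1); best=4420 via (F,hash)
  {ABCE}: card=2400; try (B,hash)→4980, (B,merge)→6960, (E,hash)→7580, (E,nl_idx)→22980, (E,merge)→35780, (B,nl)→39000 …(+1); best=4980 via (B,hash)
  {ABCEF}: card=96000; try (F,hash)→8500, (B,hash)→18100, (F,merge)→36820, (B,merge)→185380, (F,nl)→196980, (B,nl)→1444420; best=8500 via (F,hash)

8500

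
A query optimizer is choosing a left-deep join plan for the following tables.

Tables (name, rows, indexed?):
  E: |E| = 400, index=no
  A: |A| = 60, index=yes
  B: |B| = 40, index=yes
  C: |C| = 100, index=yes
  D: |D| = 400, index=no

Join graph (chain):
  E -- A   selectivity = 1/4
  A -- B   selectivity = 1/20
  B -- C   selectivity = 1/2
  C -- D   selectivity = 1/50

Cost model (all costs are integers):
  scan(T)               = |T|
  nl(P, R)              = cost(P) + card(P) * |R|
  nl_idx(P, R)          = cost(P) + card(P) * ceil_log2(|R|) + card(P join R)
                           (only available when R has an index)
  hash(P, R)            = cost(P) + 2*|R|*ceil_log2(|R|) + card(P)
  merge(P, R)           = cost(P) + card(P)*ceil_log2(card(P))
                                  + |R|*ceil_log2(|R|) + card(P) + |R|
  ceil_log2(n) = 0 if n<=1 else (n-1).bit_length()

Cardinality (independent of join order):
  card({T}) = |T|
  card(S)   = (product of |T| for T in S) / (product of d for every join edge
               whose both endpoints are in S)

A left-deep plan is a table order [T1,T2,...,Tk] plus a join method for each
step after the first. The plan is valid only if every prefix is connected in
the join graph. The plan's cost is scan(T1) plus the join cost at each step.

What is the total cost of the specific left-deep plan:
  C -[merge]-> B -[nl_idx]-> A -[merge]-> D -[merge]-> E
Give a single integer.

step 1: scan C: cost=100, card=100
step 2: join B via merge
    card(P join B) = 100*40/(2) = 2000
    cost = 100 + 100*7 + 40*6 + 100 + 40 = 1180
step 3: join A via nl_idx
    card(P join A) = 2000*60/(20) = 6000
    cost = 1180 + 2000*6 + 6000 = 19180
step 4: join D via merge
    card(P join D) = 6000*400/(50) = 48000
    cost = 19180 + 6000*13 + 400*9 + 6000 + 400 = 107180
step 5: join E via merge
    card(P join E) = 48000*400/(4) = 4800000
    cost = 107180 + 48000*16 + 400*9 + 48000 + 400 = 927180

927180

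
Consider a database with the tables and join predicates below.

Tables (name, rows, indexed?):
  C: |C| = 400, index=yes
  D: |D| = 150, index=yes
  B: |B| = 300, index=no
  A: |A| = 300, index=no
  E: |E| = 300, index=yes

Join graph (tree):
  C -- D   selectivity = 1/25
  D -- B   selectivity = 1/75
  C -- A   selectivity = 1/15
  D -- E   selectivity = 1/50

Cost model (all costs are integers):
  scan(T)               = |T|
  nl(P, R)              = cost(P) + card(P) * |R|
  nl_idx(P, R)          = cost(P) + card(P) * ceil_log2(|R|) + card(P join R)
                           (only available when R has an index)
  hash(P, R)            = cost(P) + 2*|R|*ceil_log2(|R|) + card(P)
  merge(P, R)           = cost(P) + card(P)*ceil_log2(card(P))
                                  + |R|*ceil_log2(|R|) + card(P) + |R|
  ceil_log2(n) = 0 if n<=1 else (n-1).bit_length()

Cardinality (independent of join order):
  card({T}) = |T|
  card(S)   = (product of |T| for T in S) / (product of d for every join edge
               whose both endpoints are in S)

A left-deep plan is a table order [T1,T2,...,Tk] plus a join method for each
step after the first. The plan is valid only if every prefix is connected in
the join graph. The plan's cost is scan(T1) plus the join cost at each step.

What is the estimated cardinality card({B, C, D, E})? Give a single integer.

Tables in S: B(300), C(400), D(150), E(300)
Edges inside S: C-D(d=25), D-B(d=75), D-E(d=50)
numerator = 300 * 400 * 150 * 300 = 5400000000
denominator = 25 * 75 * 50 = 93750
card(S) = 5400000000 / 93750 = 57600

57600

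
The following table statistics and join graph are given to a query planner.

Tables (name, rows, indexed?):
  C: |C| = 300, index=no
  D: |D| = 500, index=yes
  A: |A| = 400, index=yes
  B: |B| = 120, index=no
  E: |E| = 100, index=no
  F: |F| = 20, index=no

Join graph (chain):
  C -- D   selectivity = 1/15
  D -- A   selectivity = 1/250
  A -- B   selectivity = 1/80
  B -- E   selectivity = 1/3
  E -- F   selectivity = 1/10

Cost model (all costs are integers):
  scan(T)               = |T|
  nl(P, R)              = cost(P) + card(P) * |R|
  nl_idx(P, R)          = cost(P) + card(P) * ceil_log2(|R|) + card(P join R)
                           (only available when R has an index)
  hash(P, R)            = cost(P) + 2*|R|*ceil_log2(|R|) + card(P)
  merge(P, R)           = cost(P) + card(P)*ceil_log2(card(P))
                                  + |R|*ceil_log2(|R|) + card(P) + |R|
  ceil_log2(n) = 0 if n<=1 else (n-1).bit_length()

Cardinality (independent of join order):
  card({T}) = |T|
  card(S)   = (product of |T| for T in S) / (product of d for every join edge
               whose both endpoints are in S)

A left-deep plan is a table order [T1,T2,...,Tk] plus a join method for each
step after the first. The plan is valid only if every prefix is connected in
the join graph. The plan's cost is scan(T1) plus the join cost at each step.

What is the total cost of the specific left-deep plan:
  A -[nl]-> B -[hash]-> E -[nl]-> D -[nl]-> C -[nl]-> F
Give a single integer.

38050400

step 1: scan A: cost=400, card=400
step 2: join B via nl
    card(P join B) = 400*120/(80) = 600
    cost = 400 + 400*120 = 48400
step 3: join E via hash
    card(P join E) = 600*100/(3) = 20000
    cost = 48400 + 2*100*7 + 600 = 50400
step 4: join D via nl
    card(P join D) = 20000*500/(250) = 40000
    cost = 50400 + 20000*500 = 10050400
step 5: join C via nl
    card(P join C) = 40000*300/(15) = 800000
    cost = 10050400 + 40000*300 = 22050400
step 6: join F via nl
    card(P join F) = 800000*20/(10) = 1600000
    cost = 22050400 + 800000*20 = 38050400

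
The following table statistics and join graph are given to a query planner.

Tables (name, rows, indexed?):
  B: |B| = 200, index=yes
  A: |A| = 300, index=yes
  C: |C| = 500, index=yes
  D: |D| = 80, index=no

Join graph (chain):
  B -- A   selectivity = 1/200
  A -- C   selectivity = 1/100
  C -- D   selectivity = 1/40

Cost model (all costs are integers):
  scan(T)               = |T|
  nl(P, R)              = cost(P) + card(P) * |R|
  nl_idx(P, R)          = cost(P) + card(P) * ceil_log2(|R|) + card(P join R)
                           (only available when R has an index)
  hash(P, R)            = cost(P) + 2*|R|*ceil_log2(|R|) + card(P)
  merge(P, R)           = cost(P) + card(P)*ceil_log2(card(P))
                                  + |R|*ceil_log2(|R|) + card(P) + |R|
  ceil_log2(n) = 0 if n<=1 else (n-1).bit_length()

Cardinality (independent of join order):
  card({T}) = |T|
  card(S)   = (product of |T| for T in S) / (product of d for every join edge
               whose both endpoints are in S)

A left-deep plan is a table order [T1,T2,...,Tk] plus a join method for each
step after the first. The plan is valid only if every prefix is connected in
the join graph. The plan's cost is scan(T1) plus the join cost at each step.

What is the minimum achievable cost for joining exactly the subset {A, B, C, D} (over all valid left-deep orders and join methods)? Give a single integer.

Selinger DP over subsets of {A,B,C,D}:
  {B}: scan cost=200, card=200
  {A}: scan cost=300, card=300
  {C}: scan cost=500, card=500
  {D}: scan cost=80, card=80
  {AB}: card=300; try (A,nl_idx)→2300, (B,nl_idx)→3000, (B,hash)→3800, (A,merge)→5000, (B,merge)→5100, (A,hash)→5800 …(+2); best=2300 via (A,nl_idx)
  {AC}: card=1500; try (C,nl_idx)→4500, (A,hash)→6400, (A,nl_idx)→6500, (C,merge)→8300, (A,merge)→8500, (C,hash)→9600 …(+2); best=4500 via (C,nl_idx)
  {CD}: card=1000; try (C,nl_idx)→1800, (D,hash)→2120, (C,merge)→5720, (D,merge)→6140, (C,hash)→9160, (C,nl)→40080 …(+1); best=1800 via (C,nl_idx)
  {ABC}: card=1500; try (C,nl_idx)→6500, (B,hash)→9200, (C,merge)→10300, (C,hash)→11600, (B,nl_idx)→18000, (B,merge)→24300 …(+2); best=6500 via (C,nl_idx)
  {ACD}: card=3000; try (D,hash)→7120, (A,hash)→8200, (A,nl_idx)→13800, (A,merge)→15800, (D,merge)→23140, (D,nl)→124500 …(+1); best=7120 via (D,hash)
  {ABCD}: card=3000; try (D,hash)→9120, (B,hash)→13320, (D,merge)→25140, (B,nl_idx)→34120, (B,merge)→47920, (D,nl)→126500 …(+1); best=9120 via (D,hash)

9120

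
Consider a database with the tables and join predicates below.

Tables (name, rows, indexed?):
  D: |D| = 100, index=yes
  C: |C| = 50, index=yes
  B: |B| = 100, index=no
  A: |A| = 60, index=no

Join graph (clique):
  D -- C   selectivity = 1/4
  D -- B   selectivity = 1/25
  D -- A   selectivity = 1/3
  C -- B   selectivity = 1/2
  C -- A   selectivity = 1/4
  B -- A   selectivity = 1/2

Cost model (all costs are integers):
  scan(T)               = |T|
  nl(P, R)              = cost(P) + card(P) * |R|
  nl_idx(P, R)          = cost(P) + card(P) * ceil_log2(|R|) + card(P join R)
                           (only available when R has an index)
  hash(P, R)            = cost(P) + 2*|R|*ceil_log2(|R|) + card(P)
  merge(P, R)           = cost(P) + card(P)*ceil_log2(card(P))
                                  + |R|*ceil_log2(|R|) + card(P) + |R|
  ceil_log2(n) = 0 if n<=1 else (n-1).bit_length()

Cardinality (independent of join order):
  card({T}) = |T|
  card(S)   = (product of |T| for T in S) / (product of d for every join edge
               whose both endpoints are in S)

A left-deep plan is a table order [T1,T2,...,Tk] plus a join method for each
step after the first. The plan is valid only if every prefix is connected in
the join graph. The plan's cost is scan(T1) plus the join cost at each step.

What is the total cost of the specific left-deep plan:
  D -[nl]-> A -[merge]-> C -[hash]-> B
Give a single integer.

step 1: scan D: cost=100, card=100
step 2: join A via nl
    card(P join A) = 100*60/(3) = 2000
    cost = 100 + 100*60 = 6100
step 3: join C via merge
    card(P join C) = 2000*50/(4*4) = 6250
    cost = 6100 + 2000*11 + 50*6 + 2000 + 50 = 30450
step 4: join B via hash
    card(P join B) = 6250*100/(25*2*2) = 6250
    cost = 30450 + 2*100*7 + 6250 = 38100

38100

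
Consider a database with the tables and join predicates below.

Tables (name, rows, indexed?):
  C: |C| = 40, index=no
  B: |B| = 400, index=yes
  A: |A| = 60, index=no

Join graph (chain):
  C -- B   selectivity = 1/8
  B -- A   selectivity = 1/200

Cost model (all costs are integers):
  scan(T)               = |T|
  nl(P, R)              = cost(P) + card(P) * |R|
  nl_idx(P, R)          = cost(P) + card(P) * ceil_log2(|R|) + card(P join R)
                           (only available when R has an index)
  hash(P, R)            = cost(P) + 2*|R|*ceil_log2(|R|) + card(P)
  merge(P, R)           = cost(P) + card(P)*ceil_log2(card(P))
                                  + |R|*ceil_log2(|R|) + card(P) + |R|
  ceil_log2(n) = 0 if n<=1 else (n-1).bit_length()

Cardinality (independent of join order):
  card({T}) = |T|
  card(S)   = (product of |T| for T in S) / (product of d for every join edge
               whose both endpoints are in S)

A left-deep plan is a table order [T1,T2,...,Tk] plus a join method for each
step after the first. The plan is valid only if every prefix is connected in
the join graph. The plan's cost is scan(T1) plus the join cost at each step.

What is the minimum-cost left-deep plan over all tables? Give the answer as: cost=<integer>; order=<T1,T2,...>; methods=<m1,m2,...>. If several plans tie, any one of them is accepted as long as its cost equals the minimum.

cost=1320; order=A,B,C; methods=nl_idx,hash

Selinger DP (subsets sized 1..n):
  {C}: scan cost=40, card=40
  {B}: scan cost=400, card=400
  {A}: scan cost=60, card=60
  {BC}: card=2000; try (C,hash)→1280, (B,nl_idx)→2400, (B,merge)→4320, (C,merge)→4680, (B,hash)→7280, (B,nl)→16040 …(+1); best=1280 via (C,hash)
  {AB}: card=120; try (B,nl_idx)→720, (A,hash)→1520, (B,merge)→4480, (A,merge)→4820, (B,hash)→7320, (B,nl)→24060 …(+1); best=720 via (B,nl_idx)
  {ABC}: card=600; try (C,hash)→1320, (C,merge)→1960, (A,hash)→4000, (C,nl)→5520, (A,merge)→25700, (A,nl)→121280; best=1320 via (C,hash)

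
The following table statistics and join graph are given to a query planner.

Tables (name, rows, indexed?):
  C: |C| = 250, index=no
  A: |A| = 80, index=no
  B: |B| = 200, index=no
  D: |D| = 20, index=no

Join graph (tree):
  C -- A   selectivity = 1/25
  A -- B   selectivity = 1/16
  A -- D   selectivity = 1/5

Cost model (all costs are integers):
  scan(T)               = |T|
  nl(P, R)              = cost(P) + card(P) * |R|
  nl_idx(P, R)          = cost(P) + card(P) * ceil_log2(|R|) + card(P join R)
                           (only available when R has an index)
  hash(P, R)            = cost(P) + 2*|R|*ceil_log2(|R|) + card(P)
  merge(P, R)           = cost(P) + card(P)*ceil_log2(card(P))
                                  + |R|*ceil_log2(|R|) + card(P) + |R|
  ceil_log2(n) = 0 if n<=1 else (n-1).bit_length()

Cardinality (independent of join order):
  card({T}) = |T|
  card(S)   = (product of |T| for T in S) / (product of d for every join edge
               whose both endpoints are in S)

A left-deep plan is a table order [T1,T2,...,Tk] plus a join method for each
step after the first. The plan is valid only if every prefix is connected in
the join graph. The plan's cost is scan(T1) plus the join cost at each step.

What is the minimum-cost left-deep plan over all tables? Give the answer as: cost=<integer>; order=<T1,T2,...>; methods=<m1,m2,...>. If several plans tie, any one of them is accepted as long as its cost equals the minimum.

Selinger DP (subsets sized 1..n):
  {C}: scan cost=250, card=250
  {A}: scan cost=80, card=80
  {B}: scan cost=200, card=200
  {D}: scan cost=20, card=20
  {AC}: card=800; try (A,hash)→1620, (C,merge)→2970, (A,merge)→3140, (C,hash)→4160, (C,nl)→20080, (A,nl)→20250; best=1620 via (A,hash)
  {AB}: card=1000; try (A,hash)→1520, (B,merge)→2520, (A,merge)→2640, (B,hash)→3360, (B,nl)→16080, (A,nl)→16200; best=1520 via (A,hash)
  {AD}: card=320; try (D,hash)→360, (A,merge)→780, (D,merge)→840, (A,hash)→1160, (A,nl)→1620, (D,nl)→1680; best=360 via (D,hash)
  {ABC}: card=10000; try (B,hash)→5620, (C,hash)→6520, (B,merge)→12220, (C,merge)→14770, (B,nl)→161620, (C,nl)→251520; best=5620 via (B,hash)
  {ACD}: card=3200; try (D,hash)→2620, (C,hash)→4680, (C,merge)→5810, (D,merge)→10540, (D,nl)→17620, (C,nl)→80360; best=2620 via (D,hash)
  {ABD}: card=4000; try (D,hash)→2720, (B,hash)→3880, (B,merge)→5360, (D,merge)→12640, (D,nl)→21520, (B,nl)→64360; best=2720 via (D,hash)
  {ABCD}: card=40000; try (B,hash)→9020, (C,hash)→10720, (D,hash)→15820, (B,merge)→46020, (C,merge)→56970, (D,merge)→155740 …(+3); best=9020 via (B,hash)

cost=9020; order=C,A,D,B; methods=hash,hash,hash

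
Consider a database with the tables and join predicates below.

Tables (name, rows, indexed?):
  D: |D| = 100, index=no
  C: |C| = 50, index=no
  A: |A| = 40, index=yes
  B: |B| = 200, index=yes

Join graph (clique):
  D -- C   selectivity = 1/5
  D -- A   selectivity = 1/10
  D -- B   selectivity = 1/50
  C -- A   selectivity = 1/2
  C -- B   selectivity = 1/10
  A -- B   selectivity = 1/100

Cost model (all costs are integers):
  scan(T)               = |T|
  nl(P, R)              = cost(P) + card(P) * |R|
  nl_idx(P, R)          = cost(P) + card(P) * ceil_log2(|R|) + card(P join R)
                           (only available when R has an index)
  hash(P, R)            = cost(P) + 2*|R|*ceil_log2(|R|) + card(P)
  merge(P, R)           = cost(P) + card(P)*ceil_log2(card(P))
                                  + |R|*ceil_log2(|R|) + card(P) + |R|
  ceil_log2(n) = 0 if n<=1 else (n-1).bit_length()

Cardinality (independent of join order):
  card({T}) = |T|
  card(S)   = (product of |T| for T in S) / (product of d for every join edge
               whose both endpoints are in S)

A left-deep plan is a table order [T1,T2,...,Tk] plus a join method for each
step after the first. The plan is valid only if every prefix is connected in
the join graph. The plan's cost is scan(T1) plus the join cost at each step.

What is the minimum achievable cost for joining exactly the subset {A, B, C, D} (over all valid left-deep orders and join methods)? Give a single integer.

2310

Selinger DP over subsets of {A,B,C,D}:
  {D}: scan cost=100, card=100
  {C}: scan cost=50, card=50
  {A}: scan cost=40, card=40
  {B}: scan cost=200, card=200
  {CD}: card=1000; try (C,hash)→800, (D,merge)→1200, (C,merge)→1250, (D,hash)→1500, (D,nl)→5050, (C,nl)→5100; best=800 via (C,hash)
  {AD}: card=400; try (A,hash)→680, (A,nl_idx)→1100, (D,merge)→1120, (A,merge)→1180, (D,hash)→1480, (D,nl)→4040 …(+1); best=680 via (A,hash)
  {BD}: card=400; try (B,nl_idx)→1300, (D,hash)→1800, (B,merge)→2700, (D,merge)→2800, (B,hash)→3400, (B,nl)→20100 …(+1); best=1300 via (B,nl_idx)
  {AC}: card=1000; try (A,hash)→580, (C,merge)→670, (C,hash)→680, (A,merge)→680, (A,nl_idx)→1350, (C,nl)→2040 …(+1); best=580 via (A,hash)
  {BC}: card=1000; try (C,hash)→1000, (B,nl_idx)→1450, (B,merge)→2200, (C,merge)→2350, (B,hash)→3300, (B,nl)→10050 …(+1); best=1000 via (C,hash)
  {AB}: card=80; try (B,nl_idx)→440, (A,hash)→880, (A,nl_idx)→1480, (B,merge)→2120, (A,merge)→2280, (B,hash)→3280 …(+2); best=440 via (B,nl_idx)
  {ACD}: card=2000; try (C,hash)→1680, (A,hash)→2280, (D,hash)→2980, (C,merge)→5030, (A,nl_idx)→8800, (A,merge)→12080 …(+4); best=1680 via (C,hash)
  {BCD}: card=400; try (C,hash)→2300, (D,hash)→3400, (B,hash)→5000, (C,merge)→5650, (B,nl_idx)→9200, (D,merge)→12800 …(+4); best=2300 via (C,hash)
  {ABD}: card=16; try (D,merge)→1880, (D,hash)→1920, (A,hash)→2180, (A,nl_idx)→3716, (B,nl_idx)→3896, (B,hash)→4280 …(+5); best=1880 via (D,merge)
  {ABC}: card=200; try (C,hash)→1120, (C,merge)→1430, (A,hash)→2480, (C,nl)→4440, (B,hash)→4780, (A,nl_idx)→7200 …(+5); best=1120 via (C,hash)
  {ABCD}: card=8; try (C,merge)→2310, (C,hash)→2496, (C,nl)→2680, (D,hash)→2720, (A,hash)→3180, (D,merge)→3720 …(+8); best=2310 via (C,merge)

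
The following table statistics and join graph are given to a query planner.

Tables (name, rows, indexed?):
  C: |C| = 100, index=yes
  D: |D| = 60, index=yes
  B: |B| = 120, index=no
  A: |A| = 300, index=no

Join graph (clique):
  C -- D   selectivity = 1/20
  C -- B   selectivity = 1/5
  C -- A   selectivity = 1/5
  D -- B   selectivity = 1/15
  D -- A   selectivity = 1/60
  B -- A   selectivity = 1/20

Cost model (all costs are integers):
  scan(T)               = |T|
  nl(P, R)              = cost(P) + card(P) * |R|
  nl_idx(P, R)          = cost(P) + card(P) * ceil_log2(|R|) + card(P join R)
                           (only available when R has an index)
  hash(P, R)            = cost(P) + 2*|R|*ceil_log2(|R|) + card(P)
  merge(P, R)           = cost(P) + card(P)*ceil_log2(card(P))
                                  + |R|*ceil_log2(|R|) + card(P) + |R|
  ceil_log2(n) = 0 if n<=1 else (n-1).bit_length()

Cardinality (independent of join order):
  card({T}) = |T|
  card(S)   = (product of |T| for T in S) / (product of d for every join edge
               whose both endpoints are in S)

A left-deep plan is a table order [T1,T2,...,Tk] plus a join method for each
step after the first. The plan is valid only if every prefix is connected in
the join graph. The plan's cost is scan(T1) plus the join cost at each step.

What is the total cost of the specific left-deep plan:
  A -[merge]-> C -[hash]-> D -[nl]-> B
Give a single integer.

step 1: scan A: cost=300, card=300
step 2: join C via merge
    card(P join C) = 300*100/(5) = 6000
    cost = 300 + 300*9 + 100*7 + 300 + 100 = 4100
step 3: join D via hash
    card(P join D) = 6000*60/(20*60) = 300
    cost = 4100 + 2*60*6 + 6000 = 10820
step 4: join B via nl
    card(P join B) = 300*120/(5*15*20) = 24
    cost = 10820 + 300*120 = 46820

46820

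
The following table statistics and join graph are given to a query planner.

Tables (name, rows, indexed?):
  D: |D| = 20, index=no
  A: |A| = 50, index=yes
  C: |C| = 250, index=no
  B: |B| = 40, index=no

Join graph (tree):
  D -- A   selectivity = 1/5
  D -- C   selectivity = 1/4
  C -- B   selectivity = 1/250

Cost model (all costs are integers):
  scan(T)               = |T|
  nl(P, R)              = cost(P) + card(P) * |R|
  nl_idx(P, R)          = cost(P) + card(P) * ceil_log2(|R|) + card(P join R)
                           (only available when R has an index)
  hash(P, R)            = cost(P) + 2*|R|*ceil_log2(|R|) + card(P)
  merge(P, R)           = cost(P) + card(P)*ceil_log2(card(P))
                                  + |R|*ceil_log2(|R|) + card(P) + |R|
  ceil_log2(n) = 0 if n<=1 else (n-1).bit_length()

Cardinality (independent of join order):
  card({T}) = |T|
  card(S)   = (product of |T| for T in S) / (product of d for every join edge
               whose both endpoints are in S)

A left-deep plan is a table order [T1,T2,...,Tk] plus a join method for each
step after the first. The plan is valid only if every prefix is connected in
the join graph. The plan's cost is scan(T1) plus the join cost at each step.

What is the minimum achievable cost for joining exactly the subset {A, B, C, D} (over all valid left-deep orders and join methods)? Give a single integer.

2020

Selinger DP over subsets of {A,B,C,D}:
  {D}: scan cost=20, card=20
  {A}: scan cost=50, card=50
  {C}: scan cost=250, card=250
  {B}: scan cost=40, card=40
  {AD}: card=200; try (D,hash)→300, (A,nl_idx)→340, (A,merge)→490, (D,merge)→520, (A,hash)→640, (A,nl)→1020 …(+1); best=300 via (D,hash)
  {CD}: card=1250; try (D,hash)→700, (C,merge)→2390, (D,merge)→2620, (C,hash)→4040, (C,nl)→5020, (D,nl)→5250; best=700 via (D,hash)
  {BC}: card=40; try (B,hash)→980, (C,merge)→2570, (B,merge)→2780, (C,hash)→4080, (C,nl)→10040, (B,nl)→10250; best=980 via (B,hash)
  {ACD}: card=12500; try (A,hash)→2550, (C,merge)→4350, (C,hash)→4500, (A,merge)→16050, (A,nl_idx)→20700, (C,nl)→50300 …(+1); best=2550 via (A,hash)
  {BCD}: card=200; try (D,hash)→1220, (D,merge)→1380, (D,nl)→1780, (B,hash)→2430, (B,merge)→15980, (B,nl)→50700; best=1220 via (D,hash)
  {ABCD}: card=2000; try (A,hash)→2020, (A,merge)→3370, (A,nl_idx)→4420, (A,nl)→11220, (B,hash)→15530, (B,merge)→190330 …(+1); best=2020 via (A,hash)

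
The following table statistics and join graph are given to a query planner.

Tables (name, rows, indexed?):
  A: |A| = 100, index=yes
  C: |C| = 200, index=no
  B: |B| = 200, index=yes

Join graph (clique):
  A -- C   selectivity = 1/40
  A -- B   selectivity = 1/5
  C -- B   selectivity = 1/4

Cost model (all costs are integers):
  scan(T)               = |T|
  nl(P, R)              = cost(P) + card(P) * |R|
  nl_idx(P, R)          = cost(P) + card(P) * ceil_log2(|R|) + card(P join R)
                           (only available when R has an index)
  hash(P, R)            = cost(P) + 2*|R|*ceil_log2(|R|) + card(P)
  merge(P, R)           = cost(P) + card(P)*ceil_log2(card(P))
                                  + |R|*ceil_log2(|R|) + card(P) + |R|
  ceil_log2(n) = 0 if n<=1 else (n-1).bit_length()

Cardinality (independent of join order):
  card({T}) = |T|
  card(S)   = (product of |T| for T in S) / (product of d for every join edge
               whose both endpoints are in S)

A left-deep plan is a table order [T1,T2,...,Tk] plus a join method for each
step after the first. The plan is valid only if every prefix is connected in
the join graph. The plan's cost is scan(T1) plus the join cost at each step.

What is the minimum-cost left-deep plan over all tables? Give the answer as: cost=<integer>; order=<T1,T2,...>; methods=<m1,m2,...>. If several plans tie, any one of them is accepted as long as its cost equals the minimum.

Selinger DP (subsets sized 1..n):
  {A}: scan cost=100, card=100
  {C}: scan cost=200, card=200
  {B}: scan cost=200, card=200
  {AC}: card=500; try (A,hash)→1800, (A,nl_idx)→2100, (C,merge)→2700, (A,merge)→2800, (C,hash)→3400, (C,nl)→20100 …(+1); best=1800 via (A,hash)
  {AB}: card=4000; try (A,hash)→1800, (B,merge)→2700, (A,merge)→2800, (B,hash)→3400, (B,nl_idx)→4900, (A,nl_idx)→5600 …(+2); best=1800 via (A,hash)
  {BC}: card=10000; try (C,hash)→3600, (B,hash)→3600, (C,merge)→3800, (B,merge)→3800, (B,nl_idx)→11800, (C,nl)→40200 …(+1); best=3600 via (C,hash)
  {ABC}: card=5000; try (B,hash)→5500, (B,merge)→8600, (C,hash)→9000, (B,nl_idx)→10800, (A,hash)→15000, (C,merge)→55600 …(+5); best=5500 via (B,hash)

cost=5500; order=C,A,B; methods=hash,hash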